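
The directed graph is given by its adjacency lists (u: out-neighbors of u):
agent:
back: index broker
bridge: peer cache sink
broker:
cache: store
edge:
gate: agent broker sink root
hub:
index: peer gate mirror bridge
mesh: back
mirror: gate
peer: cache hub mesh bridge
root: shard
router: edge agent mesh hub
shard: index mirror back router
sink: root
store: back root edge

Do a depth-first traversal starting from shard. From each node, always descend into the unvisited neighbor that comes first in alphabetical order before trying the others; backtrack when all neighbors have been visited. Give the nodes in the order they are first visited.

shard back broker index bridge cache store edge root peer hub mesh sink gate agent mirror router

Visit shard
shard → back
back → broker
back → index
index → bridge
bridge → cache
cache → store
store → edge
store → root
bridge → peer
peer → hub
peer → mesh
bridge → sink
index → gate
gate → agent
index → mirror
shard → router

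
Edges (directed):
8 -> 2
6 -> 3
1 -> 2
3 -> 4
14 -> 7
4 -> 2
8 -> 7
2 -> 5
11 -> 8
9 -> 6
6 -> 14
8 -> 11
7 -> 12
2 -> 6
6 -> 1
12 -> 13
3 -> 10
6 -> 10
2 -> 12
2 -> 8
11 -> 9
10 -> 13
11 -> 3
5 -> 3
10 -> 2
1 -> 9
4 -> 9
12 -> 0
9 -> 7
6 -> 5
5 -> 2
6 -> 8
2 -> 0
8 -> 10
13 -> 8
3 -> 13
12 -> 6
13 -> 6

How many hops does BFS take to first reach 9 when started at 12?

3

Level 0: 12
Level 1: 0, 6, 13
Level 2: 1, 3, 5, 8, 10, 14
Level 3: 2, 4, 7, 9, 11
9 first appears at level 3.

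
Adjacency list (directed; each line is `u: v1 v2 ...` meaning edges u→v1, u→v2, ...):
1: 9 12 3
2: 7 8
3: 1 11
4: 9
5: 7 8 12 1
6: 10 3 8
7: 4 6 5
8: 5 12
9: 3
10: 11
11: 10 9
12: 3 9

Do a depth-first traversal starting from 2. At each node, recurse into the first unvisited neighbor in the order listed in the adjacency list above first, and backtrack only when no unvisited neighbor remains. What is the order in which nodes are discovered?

Visit 2
2 → 7
7 → 4
4 → 9
9 → 3
3 → 1
1 → 12
3 → 11
11 → 10
7 → 6
6 → 8
8 → 5

2, 7, 4, 9, 3, 1, 12, 11, 10, 6, 8, 5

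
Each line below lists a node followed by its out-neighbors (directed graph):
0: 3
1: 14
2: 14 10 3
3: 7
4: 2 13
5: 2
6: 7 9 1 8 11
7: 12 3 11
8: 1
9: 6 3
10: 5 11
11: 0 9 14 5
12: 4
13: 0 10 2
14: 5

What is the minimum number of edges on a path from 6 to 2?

3

Level 0: 6
Level 1: 1, 7, 8, 9, 11
Level 2: 0, 3, 5, 12, 14
Level 3: 2, 4
Level 4: 10, 13
2 first appears at level 3.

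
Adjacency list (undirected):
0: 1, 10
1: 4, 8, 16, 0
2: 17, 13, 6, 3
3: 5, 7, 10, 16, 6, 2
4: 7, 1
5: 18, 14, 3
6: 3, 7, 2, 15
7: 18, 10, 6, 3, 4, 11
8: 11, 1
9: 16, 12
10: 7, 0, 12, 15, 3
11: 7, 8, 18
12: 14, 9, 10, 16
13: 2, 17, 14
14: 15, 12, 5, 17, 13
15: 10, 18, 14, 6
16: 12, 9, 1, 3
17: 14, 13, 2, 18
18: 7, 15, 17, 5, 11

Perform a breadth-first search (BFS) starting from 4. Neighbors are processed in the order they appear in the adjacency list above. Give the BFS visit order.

4, 7, 1, 18, 10, 6, 3, 11, 8, 16, 0, 15, 17, 5, 12, 2, 9, 14, 13

Visit 4; enqueue 7, 1 → queue [7, 1]
Visit 7; enqueue 18, 10, 6, 3, 11 → queue [1, 18, 10, 6, 3, 11]
Visit 1; enqueue 8, 16, 0 → queue [18, 10, 6, 3, 11, 8, 16, 0]
Visit 18; enqueue 15, 17, 5 → queue [10, 6, 3, 11, 8, 16, 0, 15, 17, 5]
Visit 10; enqueue 12 → queue [6, 3, 11, 8, 16, 0, 15, 17, 5, 12]
Visit 6; enqueue 2 → queue [3, 11, 8, 16, 0, 15, 17, 5, 12, 2]
Visit 3 → queue [11, 8, 16, 0, 15, 17, 5, 12, 2]
Visit 11 → queue [8, 16, 0, 15, 17, 5, 12, 2]
Visit 8 → queue [16, 0, 15, 17, 5, 12, 2]
Visit 16; enqueue 9 → queue [0, 15, 17, 5, 12, 2, 9]
Visit 0 → queue [15, 17, 5, 12, 2, 9]
Visit 15; enqueue 14 → queue [17, 5, 12, 2, 9, 14]
Visit 17; enqueue 13 → queue [5, 12, 2, 9, 14, 13]
Visit 5 → queue [12, 2, 9, 14, 13]
Visit 12 → queue [2, 9, 14, 13]
Visit 2 → queue [9, 14, 13]
Visit 9 → queue [14, 13]
Visit 14 → queue [13]
Visit 13 → queue []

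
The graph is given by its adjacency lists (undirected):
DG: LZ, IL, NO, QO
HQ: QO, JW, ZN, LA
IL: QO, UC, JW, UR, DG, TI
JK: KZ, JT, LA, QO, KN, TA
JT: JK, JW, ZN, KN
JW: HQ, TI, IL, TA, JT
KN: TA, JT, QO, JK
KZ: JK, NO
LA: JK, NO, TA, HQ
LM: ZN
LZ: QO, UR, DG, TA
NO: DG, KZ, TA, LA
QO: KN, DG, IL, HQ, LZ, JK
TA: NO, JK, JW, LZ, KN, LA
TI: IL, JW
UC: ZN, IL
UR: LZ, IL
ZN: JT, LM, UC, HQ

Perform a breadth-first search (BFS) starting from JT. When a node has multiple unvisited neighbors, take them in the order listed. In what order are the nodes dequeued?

JT, JK, JW, ZN, KN, KZ, LA, QO, TA, HQ, TI, IL, LM, UC, NO, DG, LZ, UR

Visit JT; enqueue JK, JW, ZN, KN → queue [JK, JW, ZN, KN]
Visit JK; enqueue KZ, LA, QO, TA → queue [JW, ZN, KN, KZ, LA, QO, TA]
Visit JW; enqueue HQ, TI, IL → queue [ZN, KN, KZ, LA, QO, TA, HQ, TI, IL]
Visit ZN; enqueue LM, UC → queue [KN, KZ, LA, QO, TA, HQ, TI, IL, LM, UC]
Visit KN → queue [KZ, LA, QO, TA, HQ, TI, IL, LM, UC]
Visit KZ; enqueue NO → queue [LA, QO, TA, HQ, TI, IL, LM, UC, NO]
Visit LA → queue [QO, TA, HQ, TI, IL, LM, UC, NO]
Visit QO; enqueue DG, LZ → queue [TA, HQ, TI, IL, LM, UC, NO, DG, LZ]
Visit TA → queue [HQ, TI, IL, LM, UC, NO, DG, LZ]
Visit HQ → queue [TI, IL, LM, UC, NO, DG, LZ]
Visit TI → queue [IL, LM, UC, NO, DG, LZ]
Visit IL; enqueue UR → queue [LM, UC, NO, DG, LZ, UR]
Visit LM → queue [UC, NO, DG, LZ, UR]
Visit UC → queue [NO, DG, LZ, UR]
Visit NO → queue [DG, LZ, UR]
Visit DG → queue [LZ, UR]
Visit LZ → queue [UR]
Visit UR → queue []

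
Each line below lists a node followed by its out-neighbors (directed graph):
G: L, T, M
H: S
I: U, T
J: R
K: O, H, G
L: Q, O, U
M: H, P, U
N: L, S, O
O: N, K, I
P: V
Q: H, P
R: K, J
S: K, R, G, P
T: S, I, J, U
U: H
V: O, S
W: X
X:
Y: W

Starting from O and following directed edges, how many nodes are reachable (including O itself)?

BFS from O visits: O, I, K, N, T, U, G, H, L, S, J, M, Q, P, R, V
Reachable nodes: 16 of 19 total.

16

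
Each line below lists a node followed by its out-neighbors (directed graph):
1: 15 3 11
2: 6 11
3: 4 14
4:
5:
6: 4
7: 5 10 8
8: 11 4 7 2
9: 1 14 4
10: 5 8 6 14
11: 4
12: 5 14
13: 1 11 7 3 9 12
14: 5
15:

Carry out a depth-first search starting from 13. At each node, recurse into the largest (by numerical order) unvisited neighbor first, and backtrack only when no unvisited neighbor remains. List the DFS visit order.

Visit 13
13 → 12
12 → 14
14 → 5
13 → 11
11 → 4
13 → 9
9 → 1
1 → 15
1 → 3
13 → 7
7 → 10
10 → 8
8 → 2
2 → 6

13, 12, 14, 5, 11, 4, 9, 1, 15, 3, 7, 10, 8, 2, 6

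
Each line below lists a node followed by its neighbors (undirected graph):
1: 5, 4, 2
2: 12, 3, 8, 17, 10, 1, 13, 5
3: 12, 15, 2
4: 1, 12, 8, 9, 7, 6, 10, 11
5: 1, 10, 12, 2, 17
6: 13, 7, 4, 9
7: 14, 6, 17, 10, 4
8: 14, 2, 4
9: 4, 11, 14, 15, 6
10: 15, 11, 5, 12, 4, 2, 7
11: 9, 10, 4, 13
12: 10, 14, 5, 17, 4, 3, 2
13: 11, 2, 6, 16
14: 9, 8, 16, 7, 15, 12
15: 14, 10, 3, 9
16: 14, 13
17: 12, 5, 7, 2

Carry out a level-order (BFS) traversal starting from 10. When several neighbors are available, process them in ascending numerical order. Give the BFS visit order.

Visit 10; enqueue 2, 4, 5, 7, 11, 12, 15 → queue [2, 4, 5, 7, 11, 12, 15]
Visit 2; enqueue 1, 3, 8, 13, 17 → queue [4, 5, 7, 11, 12, 15, 1, 3, 8, 13, 17]
Visit 4; enqueue 6, 9 → queue [5, 7, 11, 12, 15, 1, 3, 8, 13, 17, 6, 9]
Visit 5 → queue [7, 11, 12, 15, 1, 3, 8, 13, 17, 6, 9]
Visit 7; enqueue 14 → queue [11, 12, 15, 1, 3, 8, 13, 17, 6, 9, 14]
Visit 11 → queue [12, 15, 1, 3, 8, 13, 17, 6, 9, 14]
Visit 12 → queue [15, 1, 3, 8, 13, 17, 6, 9, 14]
Visit 15 → queue [1, 3, 8, 13, 17, 6, 9, 14]
Visit 1 → queue [3, 8, 13, 17, 6, 9, 14]
Visit 3 → queue [8, 13, 17, 6, 9, 14]
Visit 8 → queue [13, 17, 6, 9, 14]
Visit 13; enqueue 16 → queue [17, 6, 9, 14, 16]
Visit 17 → queue [6, 9, 14, 16]
Visit 6 → queue [9, 14, 16]
Visit 9 → queue [14, 16]
Visit 14 → queue [16]
Visit 16 → queue []

10, 2, 4, 5, 7, 11, 12, 15, 1, 3, 8, 13, 17, 6, 9, 14, 16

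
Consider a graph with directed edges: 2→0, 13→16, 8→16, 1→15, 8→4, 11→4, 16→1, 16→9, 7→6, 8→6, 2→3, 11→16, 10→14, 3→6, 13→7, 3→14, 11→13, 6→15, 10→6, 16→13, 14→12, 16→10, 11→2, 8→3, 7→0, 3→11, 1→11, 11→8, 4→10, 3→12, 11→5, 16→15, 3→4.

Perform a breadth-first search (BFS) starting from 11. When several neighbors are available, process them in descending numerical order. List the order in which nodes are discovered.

11, 16, 13, 8, 5, 4, 2, 15, 10, 9, 1, 7, 6, 3, 0, 14, 12

Visit 11; enqueue 16, 13, 8, 5, 4, 2 → queue [16, 13, 8, 5, 4, 2]
Visit 16; enqueue 15, 10, 9, 1 → queue [13, 8, 5, 4, 2, 15, 10, 9, 1]
Visit 13; enqueue 7 → queue [8, 5, 4, 2, 15, 10, 9, 1, 7]
Visit 8; enqueue 6, 3 → queue [5, 4, 2, 15, 10, 9, 1, 7, 6, 3]
Visit 5 → queue [4, 2, 15, 10, 9, 1, 7, 6, 3]
Visit 4 → queue [2, 15, 10, 9, 1, 7, 6, 3]
Visit 2; enqueue 0 → queue [15, 10, 9, 1, 7, 6, 3, 0]
Visit 15 → queue [10, 9, 1, 7, 6, 3, 0]
Visit 10; enqueue 14 → queue [9, 1, 7, 6, 3, 0, 14]
Visit 9 → queue [1, 7, 6, 3, 0, 14]
Visit 1 → queue [7, 6, 3, 0, 14]
Visit 7 → queue [6, 3, 0, 14]
Visit 6 → queue [3, 0, 14]
Visit 3; enqueue 12 → queue [0, 14, 12]
Visit 0 → queue [14, 12]
Visit 14 → queue [12]
Visit 12 → queue []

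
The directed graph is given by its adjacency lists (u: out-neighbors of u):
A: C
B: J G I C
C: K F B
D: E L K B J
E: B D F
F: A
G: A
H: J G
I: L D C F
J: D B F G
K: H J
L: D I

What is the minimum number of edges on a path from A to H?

3

Level 0: A
Level 1: C
Level 2: B, F, K
Level 3: G, H, I, J
Level 4: D, L
Level 5: E
H first appears at level 3.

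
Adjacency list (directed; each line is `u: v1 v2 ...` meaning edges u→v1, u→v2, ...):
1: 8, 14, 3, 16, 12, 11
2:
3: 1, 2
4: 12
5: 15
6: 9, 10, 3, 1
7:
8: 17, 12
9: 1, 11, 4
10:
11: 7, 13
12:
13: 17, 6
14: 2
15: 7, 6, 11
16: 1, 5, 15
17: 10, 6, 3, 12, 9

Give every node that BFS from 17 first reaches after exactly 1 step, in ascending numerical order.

3, 6, 9, 10, 12

Level 0: 17
Level 1: 3, 6, 9, 10, 12
Level 2: 1, 2, 4, 11
Level 3: 7, 8, 13, 14, 16
Level 4: 5, 15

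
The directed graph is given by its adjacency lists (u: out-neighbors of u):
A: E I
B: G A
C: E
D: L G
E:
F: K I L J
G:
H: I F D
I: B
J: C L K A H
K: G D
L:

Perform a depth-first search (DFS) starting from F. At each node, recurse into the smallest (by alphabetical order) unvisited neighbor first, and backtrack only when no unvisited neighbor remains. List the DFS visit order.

F, I, B, A, E, G, J, C, H, D, L, K

Visit F
F → I
I → B
B → A
A → E
B → G
F → J
J → C
J → H
H → D
D → L
J → K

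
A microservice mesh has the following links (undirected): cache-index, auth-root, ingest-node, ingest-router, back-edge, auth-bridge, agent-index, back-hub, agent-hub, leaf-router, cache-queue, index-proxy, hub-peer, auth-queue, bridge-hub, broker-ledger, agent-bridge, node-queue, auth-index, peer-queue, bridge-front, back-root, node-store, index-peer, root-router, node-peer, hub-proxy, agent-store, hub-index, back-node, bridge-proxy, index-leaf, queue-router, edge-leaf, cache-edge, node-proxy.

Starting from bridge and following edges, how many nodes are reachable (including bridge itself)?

BFS from bridge visits: bridge, agent, auth, front, hub, proxy, index, store, queue, root, back, peer, node, cache, leaf, router, edge, ingest
Reachable nodes: 18 of 20 total.

18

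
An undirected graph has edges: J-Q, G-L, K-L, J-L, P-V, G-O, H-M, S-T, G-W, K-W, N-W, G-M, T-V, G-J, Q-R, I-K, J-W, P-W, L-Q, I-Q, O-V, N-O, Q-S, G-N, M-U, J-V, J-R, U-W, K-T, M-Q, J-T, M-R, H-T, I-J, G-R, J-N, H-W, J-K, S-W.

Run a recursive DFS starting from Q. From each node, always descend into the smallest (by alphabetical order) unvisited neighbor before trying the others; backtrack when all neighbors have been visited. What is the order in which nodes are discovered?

Visit Q
Q → I
I → J
J → G
G → L
L → K
K → T
T → H
H → M
M → R
M → U
U → W
W → N
N → O
O → V
V → P
W → S

Q, I, J, G, L, K, T, H, M, R, U, W, N, O, V, P, S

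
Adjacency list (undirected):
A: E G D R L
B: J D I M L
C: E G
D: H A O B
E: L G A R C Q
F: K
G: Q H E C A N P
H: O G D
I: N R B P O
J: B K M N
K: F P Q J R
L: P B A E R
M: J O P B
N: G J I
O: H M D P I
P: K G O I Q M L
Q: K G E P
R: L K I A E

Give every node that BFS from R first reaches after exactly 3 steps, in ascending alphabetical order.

H, M

Level 0: R
Level 1: A, E, I, K, L
Level 2: B, C, D, F, G, J, N, O, P, Q
Level 3: H, M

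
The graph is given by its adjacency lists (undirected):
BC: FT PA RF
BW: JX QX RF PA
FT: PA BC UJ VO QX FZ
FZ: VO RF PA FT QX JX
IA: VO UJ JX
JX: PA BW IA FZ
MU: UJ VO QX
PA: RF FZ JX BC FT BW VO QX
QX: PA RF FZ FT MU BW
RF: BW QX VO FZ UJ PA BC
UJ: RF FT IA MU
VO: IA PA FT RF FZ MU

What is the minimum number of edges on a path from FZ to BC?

2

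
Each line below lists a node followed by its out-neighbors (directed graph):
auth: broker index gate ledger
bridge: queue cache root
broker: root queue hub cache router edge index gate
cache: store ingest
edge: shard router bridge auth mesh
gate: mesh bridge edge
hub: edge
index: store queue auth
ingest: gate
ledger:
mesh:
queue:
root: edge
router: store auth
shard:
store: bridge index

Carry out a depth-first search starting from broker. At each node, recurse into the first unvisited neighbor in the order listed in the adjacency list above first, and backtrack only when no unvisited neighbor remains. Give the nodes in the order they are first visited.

broker → root → edge → shard → router → store → bridge → queue → cache → ingest → gate → mesh → index → auth → ledger → hub

Visit broker
broker → root
root → edge
edge → shard
edge → router
router → store
store → bridge
bridge → queue
bridge → cache
cache → ingest
ingest → gate
gate → mesh
store → index
index → auth
auth → ledger
broker → hub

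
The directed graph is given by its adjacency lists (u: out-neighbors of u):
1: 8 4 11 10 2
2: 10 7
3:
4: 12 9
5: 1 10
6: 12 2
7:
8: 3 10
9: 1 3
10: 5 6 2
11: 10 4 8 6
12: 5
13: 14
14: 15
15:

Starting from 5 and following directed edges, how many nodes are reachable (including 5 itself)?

BFS from 5 visits: 5, 10, 1, 6, 2, 11, 8, 4, 12, 7, 3, 9
Reachable nodes: 12 of 15 total.

12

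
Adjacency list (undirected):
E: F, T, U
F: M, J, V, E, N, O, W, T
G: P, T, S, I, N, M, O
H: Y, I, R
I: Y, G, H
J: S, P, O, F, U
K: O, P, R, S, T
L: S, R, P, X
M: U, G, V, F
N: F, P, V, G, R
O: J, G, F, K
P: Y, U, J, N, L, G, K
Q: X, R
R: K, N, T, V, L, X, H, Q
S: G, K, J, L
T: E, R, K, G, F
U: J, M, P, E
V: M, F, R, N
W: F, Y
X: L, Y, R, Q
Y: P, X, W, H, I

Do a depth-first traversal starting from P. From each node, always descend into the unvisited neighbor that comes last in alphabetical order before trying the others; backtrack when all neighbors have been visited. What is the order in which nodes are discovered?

Visit P
P → Y
Y → X
X → R
R → V
V → N
N → G
G → T
T → K
K → S
S → L
S → J
J → U
U → M
M → F
F → W
F → O
F → E
G → I
I → H
R → Q

P -> Y -> X -> R -> V -> N -> G -> T -> K -> S -> L -> J -> U -> M -> F -> W -> O -> E -> I -> H -> Q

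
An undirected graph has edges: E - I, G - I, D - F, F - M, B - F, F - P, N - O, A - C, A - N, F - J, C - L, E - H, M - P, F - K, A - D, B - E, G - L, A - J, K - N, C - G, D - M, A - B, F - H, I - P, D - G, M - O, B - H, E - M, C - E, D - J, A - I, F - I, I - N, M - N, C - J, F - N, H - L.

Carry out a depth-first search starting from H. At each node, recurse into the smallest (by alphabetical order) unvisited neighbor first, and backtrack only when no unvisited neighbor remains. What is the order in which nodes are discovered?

Visit H
H → B
B → A
A → C
C → E
E → I
I → F
F → D
D → G
G → L
D → J
D → M
M → N
N → K
N → O
M → P

H -> B -> A -> C -> E -> I -> F -> D -> G -> L -> J -> M -> N -> K -> O -> P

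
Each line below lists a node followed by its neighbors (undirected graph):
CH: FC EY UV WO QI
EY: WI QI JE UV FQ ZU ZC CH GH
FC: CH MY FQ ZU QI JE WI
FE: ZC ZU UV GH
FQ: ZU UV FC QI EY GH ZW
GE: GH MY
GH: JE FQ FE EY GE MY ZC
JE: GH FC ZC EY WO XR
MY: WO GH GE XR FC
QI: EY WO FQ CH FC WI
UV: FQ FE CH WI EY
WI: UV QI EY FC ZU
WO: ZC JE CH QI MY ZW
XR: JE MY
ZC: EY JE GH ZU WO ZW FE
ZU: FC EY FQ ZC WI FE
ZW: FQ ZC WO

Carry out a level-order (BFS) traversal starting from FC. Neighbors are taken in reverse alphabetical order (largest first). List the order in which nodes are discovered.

Visit FC; enqueue ZU, WI, QI, MY, JE, FQ, CH → queue [ZU, WI, QI, MY, JE, FQ, CH]
Visit ZU; enqueue ZC, FE, EY → queue [WI, QI, MY, JE, FQ, CH, ZC, FE, EY]
Visit WI; enqueue UV → queue [QI, MY, JE, FQ, CH, ZC, FE, EY, UV]
Visit QI; enqueue WO → queue [MY, JE, FQ, CH, ZC, FE, EY, UV, WO]
Visit MY; enqueue XR, GH, GE → queue [JE, FQ, CH, ZC, FE, EY, UV, WO, XR, GH, GE]
Visit JE → queue [FQ, CH, ZC, FE, EY, UV, WO, XR, GH, GE]
Visit FQ; enqueue ZW → queue [CH, ZC, FE, EY, UV, WO, XR, GH, GE, ZW]
Visit CH → queue [ZC, FE, EY, UV, WO, XR, GH, GE, ZW]
Visit ZC → queue [FE, EY, UV, WO, XR, GH, GE, ZW]
Visit FE → queue [EY, UV, WO, XR, GH, GE, ZW]
Visit EY → queue [UV, WO, XR, GH, GE, ZW]
Visit UV → queue [WO, XR, GH, GE, ZW]
Visit WO → queue [XR, GH, GE, ZW]
Visit XR → queue [GH, GE, ZW]
Visit GH → queue [GE, ZW]
Visit GE → queue [ZW]
Visit ZW → queue []

FC, ZU, WI, QI, MY, JE, FQ, CH, ZC, FE, EY, UV, WO, XR, GH, GE, ZW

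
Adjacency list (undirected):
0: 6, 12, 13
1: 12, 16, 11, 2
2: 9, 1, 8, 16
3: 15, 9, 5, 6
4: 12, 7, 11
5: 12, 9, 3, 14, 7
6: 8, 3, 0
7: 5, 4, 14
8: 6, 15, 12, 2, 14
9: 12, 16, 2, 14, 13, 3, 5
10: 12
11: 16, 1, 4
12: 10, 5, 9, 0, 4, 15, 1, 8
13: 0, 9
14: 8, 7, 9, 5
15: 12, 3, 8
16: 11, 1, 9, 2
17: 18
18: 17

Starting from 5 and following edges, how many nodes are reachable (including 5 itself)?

BFS from 5 visits: 5, 3, 7, 9, 12, 14, 6, 15, 4, 2, 13, 16, 0, 1, 8, 10, 11
Reachable nodes: 17 of 19 total.

17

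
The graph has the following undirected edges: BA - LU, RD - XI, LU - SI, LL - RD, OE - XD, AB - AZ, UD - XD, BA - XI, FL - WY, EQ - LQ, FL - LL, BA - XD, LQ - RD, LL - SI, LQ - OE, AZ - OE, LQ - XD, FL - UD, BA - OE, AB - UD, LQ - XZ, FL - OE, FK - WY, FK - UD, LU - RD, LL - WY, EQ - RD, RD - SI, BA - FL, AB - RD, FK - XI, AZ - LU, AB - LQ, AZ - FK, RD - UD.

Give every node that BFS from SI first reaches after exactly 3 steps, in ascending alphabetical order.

Level 0: SI
Level 1: LL, LU, RD
Level 2: AB, AZ, BA, EQ, FL, LQ, UD, WY, XI
Level 3: FK, OE, XD, XZ

FK, OE, XD, XZ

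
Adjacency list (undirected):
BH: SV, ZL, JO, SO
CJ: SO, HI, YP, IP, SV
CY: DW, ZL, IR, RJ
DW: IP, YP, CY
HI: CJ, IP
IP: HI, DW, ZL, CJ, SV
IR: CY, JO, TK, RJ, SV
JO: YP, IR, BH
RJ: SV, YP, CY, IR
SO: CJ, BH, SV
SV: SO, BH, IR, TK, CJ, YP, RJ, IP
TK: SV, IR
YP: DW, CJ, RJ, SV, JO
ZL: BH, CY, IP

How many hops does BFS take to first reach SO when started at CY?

3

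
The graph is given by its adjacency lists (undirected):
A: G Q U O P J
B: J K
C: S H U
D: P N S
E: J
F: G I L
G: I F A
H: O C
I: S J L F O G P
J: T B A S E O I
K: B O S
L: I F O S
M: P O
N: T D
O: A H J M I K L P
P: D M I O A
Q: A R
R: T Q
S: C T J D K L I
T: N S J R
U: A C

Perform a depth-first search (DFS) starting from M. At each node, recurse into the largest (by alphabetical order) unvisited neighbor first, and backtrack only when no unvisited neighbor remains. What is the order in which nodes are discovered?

M, P, O, L, S, T, R, Q, A, U, C, H, J, I, G, F, E, B, K, N, D

Visit M
M → P
P → O
O → L
L → S
S → T
T → R
R → Q
Q → A
A → U
U → C
C → H
A → J
J → I
I → G
G → F
J → E
J → B
B → K
T → N
N → D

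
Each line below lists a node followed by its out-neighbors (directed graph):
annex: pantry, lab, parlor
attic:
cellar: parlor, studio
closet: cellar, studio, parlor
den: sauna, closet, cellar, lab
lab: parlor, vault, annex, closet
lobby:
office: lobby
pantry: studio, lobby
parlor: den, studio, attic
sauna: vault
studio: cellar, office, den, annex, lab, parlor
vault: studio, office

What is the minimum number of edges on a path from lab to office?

2

Level 0: lab
Level 1: annex, closet, parlor, vault
Level 2: attic, cellar, den, office, pantry, studio
Level 3: lobby, sauna
office first appears at level 2.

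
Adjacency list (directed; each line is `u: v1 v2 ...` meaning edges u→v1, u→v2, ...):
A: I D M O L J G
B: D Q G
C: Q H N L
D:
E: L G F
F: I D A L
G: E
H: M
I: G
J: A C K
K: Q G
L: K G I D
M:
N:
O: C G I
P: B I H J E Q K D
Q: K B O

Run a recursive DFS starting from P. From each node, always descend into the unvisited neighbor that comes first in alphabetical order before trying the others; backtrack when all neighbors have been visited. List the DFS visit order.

Visit P
P → B
B → D
B → G
G → E
E → F
F → A
A → I
A → J
J → C
C → H
H → M
C → L
L → K
K → Q
Q → O
C → N

P, B, D, G, E, F, A, I, J, C, H, M, L, K, Q, O, N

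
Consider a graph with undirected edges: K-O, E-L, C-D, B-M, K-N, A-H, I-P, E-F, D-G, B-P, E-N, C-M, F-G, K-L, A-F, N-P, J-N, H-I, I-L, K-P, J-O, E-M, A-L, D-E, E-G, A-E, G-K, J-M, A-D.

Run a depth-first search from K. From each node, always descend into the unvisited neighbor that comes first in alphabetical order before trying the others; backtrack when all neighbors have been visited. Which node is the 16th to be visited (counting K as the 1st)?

O

Visit K
K → G
G → D
D → A
A → E
E → F
E → L
L → I
I → H
I → P
P → B
B → M
M → C
M → J
J → N
J → O

Visit order: K, G, D, A, E, F, L, I, H, P, B, M, C, J, N, O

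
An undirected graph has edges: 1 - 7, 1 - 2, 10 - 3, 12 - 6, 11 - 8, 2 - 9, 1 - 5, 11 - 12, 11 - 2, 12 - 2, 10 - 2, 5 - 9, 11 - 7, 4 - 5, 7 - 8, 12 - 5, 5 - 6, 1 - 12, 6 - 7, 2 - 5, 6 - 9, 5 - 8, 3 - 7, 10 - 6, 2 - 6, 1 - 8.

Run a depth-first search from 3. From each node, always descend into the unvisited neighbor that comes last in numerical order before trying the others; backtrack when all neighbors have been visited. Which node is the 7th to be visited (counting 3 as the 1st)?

Visit 3
3 → 10
10 → 6
6 → 12
12 → 11
11 → 8
8 → 7
7 → 1
1 → 5
5 → 9
9 → 2
5 → 4

Visit order: 3, 10, 6, 12, 11, 8, 7, 1, 5, 9, 2, 4

7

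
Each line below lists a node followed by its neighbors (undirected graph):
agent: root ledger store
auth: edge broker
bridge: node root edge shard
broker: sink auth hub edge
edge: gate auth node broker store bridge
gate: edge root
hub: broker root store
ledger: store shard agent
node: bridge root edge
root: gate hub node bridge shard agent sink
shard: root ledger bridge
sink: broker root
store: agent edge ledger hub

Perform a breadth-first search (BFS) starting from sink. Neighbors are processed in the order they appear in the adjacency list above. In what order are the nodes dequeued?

sink, broker, root, auth, hub, edge, gate, node, bridge, shard, agent, store, ledger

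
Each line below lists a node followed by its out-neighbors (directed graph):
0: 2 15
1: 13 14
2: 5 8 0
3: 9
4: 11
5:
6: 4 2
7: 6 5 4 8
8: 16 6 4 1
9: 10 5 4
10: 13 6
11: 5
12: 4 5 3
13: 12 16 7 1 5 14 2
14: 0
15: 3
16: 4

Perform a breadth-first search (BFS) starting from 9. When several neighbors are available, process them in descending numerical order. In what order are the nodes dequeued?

9 -> 10 -> 5 -> 4 -> 13 -> 6 -> 11 -> 16 -> 14 -> 12 -> 7 -> 2 -> 1 -> 0 -> 3 -> 8 -> 15

Visit 9; enqueue 10, 5, 4 → queue [10, 5, 4]
Visit 10; enqueue 13, 6 → queue [5, 4, 13, 6]
Visit 5 → queue [4, 13, 6]
Visit 4; enqueue 11 → queue [13, 6, 11]
Visit 13; enqueue 16, 14, 12, 7, 2, 1 → queue [6, 11, 16, 14, 12, 7, 2, 1]
Visit 6 → queue [11, 16, 14, 12, 7, 2, 1]
Visit 11 → queue [16, 14, 12, 7, 2, 1]
Visit 16 → queue [14, 12, 7, 2, 1]
Visit 14; enqueue 0 → queue [12, 7, 2, 1, 0]
Visit 12; enqueue 3 → queue [7, 2, 1, 0, 3]
Visit 7; enqueue 8 → queue [2, 1, 0, 3, 8]
Visit 2 → queue [1, 0, 3, 8]
Visit 1 → queue [0, 3, 8]
Visit 0; enqueue 15 → queue [3, 8, 15]
Visit 3 → queue [8, 15]
Visit 8 → queue [15]
Visit 15 → queue []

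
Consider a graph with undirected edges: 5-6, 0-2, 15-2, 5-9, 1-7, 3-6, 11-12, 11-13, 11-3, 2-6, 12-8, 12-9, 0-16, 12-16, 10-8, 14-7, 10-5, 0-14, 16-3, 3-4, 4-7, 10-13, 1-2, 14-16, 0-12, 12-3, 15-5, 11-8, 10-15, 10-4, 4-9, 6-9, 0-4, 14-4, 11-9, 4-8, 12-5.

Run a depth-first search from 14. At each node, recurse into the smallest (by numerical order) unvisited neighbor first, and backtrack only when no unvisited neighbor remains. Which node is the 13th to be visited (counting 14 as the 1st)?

Visit 14
14 → 0
0 → 2
2 → 1
1 → 7
7 → 4
4 → 3
3 → 6
6 → 5
5 → 9
9 → 11
11 → 8
8 → 10
10 → 13
10 → 15
8 → 12
12 → 16

Visit order: 14, 0, 2, 1, 7, 4, 3, 6, 5, 9, 11, 8, 10, 13, 15, 12, 16

10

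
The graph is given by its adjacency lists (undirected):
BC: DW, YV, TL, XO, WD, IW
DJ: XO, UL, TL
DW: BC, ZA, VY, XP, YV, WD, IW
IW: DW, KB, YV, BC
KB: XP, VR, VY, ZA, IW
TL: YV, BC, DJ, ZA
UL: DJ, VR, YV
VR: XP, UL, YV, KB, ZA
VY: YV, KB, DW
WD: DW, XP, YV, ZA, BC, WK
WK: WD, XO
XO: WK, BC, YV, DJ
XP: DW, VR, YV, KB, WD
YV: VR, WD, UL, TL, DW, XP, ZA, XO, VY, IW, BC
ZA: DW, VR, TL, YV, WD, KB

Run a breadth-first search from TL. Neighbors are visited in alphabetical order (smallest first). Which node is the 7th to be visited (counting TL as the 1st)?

IW

Visit TL; enqueue BC, DJ, YV, ZA → queue [BC, DJ, YV, ZA]
Visit BC; enqueue DW, IW, WD, XO → queue [DJ, YV, ZA, DW, IW, WD, XO]
Visit DJ; enqueue UL → queue [YV, ZA, DW, IW, WD, XO, UL]
Visit YV; enqueue VR, VY, XP → queue [ZA, DW, IW, WD, XO, UL, VR, VY, XP]
Visit ZA; enqueue KB → queue [DW, IW, WD, XO, UL, VR, VY, XP, KB]
Visit DW → queue [IW, WD, XO, UL, VR, VY, XP, KB]
Visit IW → queue [WD, XO, UL, VR, VY, XP, KB]
Visit WD; enqueue WK → queue [XO, UL, VR, VY, XP, KB, WK]
Visit XO → queue [UL, VR, VY, XP, KB, WK]
Visit UL → queue [VR, VY, XP, KB, WK]
Visit VR → queue [VY, XP, KB, WK]
Visit VY → queue [XP, KB, WK]
Visit XP → queue [KB, WK]
Visit KB → queue [WK]
Visit WK → queue []

Visit order: TL, BC, DJ, YV, ZA, DW, IW, WD, XO, UL, VR, VY, XP, KB, WK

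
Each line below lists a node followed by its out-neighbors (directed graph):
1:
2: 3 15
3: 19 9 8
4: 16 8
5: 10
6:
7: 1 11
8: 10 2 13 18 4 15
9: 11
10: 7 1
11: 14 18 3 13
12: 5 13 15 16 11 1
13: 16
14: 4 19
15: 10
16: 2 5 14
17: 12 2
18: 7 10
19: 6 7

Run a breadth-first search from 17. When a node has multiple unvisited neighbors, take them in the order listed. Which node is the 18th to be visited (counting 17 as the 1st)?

4

Visit 17; enqueue 12, 2 → queue [12, 2]
Visit 12; enqueue 5, 13, 15, 16, 11, 1 → queue [2, 5, 13, 15, 16, 11, 1]
Visit 2; enqueue 3 → queue [5, 13, 15, 16, 11, 1, 3]
Visit 5; enqueue 10 → queue [13, 15, 16, 11, 1, 3, 10]
Visit 13 → queue [15, 16, 11, 1, 3, 10]
Visit 15 → queue [16, 11, 1, 3, 10]
Visit 16; enqueue 14 → queue [11, 1, 3, 10, 14]
Visit 11; enqueue 18 → queue [1, 3, 10, 14, 18]
Visit 1 → queue [3, 10, 14, 18]
Visit 3; enqueue 19, 9, 8 → queue [10, 14, 18, 19, 9, 8]
Visit 10; enqueue 7 → queue [14, 18, 19, 9, 8, 7]
Visit 14; enqueue 4 → queue [18, 19, 9, 8, 7, 4]
Visit 18 → queue [19, 9, 8, 7, 4]
Visit 19; enqueue 6 → queue [9, 8, 7, 4, 6]
Visit 9 → queue [8, 7, 4, 6]
Visit 8 → queue [7, 4, 6]
Visit 7 → queue [4, 6]
Visit 4 → queue [6]
Visit 6 → queue []

Visit order: 17, 12, 2, 5, 13, 15, 16, 11, 1, 3, 10, 14, 18, 19, 9, 8, 7, 4, 6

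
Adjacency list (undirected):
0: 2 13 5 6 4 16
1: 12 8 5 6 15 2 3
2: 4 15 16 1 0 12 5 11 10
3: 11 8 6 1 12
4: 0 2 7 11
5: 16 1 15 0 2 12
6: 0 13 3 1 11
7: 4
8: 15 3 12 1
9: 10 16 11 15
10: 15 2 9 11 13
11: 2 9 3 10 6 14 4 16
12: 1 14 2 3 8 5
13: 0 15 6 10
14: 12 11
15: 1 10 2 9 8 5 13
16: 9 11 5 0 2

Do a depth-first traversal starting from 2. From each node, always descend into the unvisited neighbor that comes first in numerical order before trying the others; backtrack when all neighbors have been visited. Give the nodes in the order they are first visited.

2 -> 0 -> 4 -> 7 -> 11 -> 3 -> 1 -> 5 -> 12 -> 8 -> 15 -> 9 -> 10 -> 13 -> 6 -> 16 -> 14

Visit 2
2 → 0
0 → 4
4 → 7
4 → 11
11 → 3
3 → 1
1 → 5
5 → 12
12 → 8
8 → 15
15 → 9
9 → 10
10 → 13
13 → 6
9 → 16
12 → 14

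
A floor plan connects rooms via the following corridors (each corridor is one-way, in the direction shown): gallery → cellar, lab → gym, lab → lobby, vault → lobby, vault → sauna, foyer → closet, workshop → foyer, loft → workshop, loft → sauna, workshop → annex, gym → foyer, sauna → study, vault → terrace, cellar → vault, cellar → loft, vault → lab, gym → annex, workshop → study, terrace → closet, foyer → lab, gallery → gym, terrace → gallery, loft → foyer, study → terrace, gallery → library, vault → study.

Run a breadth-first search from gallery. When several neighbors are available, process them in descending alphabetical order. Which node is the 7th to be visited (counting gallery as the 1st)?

vault

Visit gallery; enqueue library, gym, cellar → queue [library, gym, cellar]
Visit library → queue [gym, cellar]
Visit gym; enqueue foyer, annex → queue [cellar, foyer, annex]
Visit cellar; enqueue vault, loft → queue [foyer, annex, vault, loft]
Visit foyer; enqueue lab, closet → queue [annex, vault, loft, lab, closet]
Visit annex → queue [vault, loft, lab, closet]
Visit vault; enqueue terrace, study, sauna, lobby → queue [loft, lab, closet, terrace, study, sauna, lobby]
Visit loft; enqueue workshop → queue [lab, closet, terrace, study, sauna, lobby, workshop]
Visit lab → queue [closet, terrace, study, sauna, lobby, workshop]
Visit closet → queue [terrace, study, sauna, lobby, workshop]
Visit terrace → queue [study, sauna, lobby, workshop]
Visit study → queue [sauna, lobby, workshop]
Visit sauna → queue [lobby, workshop]
Visit lobby → queue [workshop]
Visit workshop → queue []

Visit order: gallery, library, gym, cellar, foyer, annex, vault, loft, lab, closet, terrace, study, sauna, lobby, workshop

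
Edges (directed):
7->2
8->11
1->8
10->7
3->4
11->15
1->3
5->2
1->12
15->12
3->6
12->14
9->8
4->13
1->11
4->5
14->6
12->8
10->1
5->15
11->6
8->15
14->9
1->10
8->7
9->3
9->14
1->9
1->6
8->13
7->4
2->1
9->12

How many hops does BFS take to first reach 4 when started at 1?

2

Level 0: 1
Level 1: 3, 6, 8, 9, 10, 11, 12
Level 2: 4, 7, 13, 14, 15
Level 3: 2, 5
4 first appears at level 2.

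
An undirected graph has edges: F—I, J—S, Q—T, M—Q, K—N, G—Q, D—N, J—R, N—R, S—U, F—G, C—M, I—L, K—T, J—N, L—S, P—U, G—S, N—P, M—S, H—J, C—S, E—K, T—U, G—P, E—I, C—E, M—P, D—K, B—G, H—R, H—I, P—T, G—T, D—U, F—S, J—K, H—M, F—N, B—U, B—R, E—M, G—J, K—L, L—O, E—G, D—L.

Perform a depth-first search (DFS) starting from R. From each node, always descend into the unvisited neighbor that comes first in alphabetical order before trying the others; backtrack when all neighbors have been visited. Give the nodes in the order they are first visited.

R -> B -> G -> E -> C -> M -> H -> I -> F -> N -> D -> K -> J -> S -> L -> O -> U -> P -> T -> Q

Visit R
R → B
B → G
G → E
E → C
C → M
M → H
H → I
I → F
F → N
N → D
D → K
K → J
J → S
S → L
L → O
S → U
U → P
P → T
T → Q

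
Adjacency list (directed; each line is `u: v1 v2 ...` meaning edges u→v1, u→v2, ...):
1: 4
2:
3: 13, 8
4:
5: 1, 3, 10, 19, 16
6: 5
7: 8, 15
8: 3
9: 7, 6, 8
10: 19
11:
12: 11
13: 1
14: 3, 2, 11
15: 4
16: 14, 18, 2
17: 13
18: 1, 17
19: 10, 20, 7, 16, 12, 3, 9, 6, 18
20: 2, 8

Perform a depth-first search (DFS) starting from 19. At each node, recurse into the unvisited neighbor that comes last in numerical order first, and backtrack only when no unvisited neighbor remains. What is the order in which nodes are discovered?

19 20 8 3 13 1 4 2 18 17 16 14 11 12 10 9 7 15 6 5

Visit 19
19 → 20
20 → 8
8 → 3
3 → 13
13 → 1
1 → 4
20 → 2
19 → 18
18 → 17
19 → 16
16 → 14
14 → 11
19 → 12
19 → 10
19 → 9
9 → 7
7 → 15
9 → 6
6 → 5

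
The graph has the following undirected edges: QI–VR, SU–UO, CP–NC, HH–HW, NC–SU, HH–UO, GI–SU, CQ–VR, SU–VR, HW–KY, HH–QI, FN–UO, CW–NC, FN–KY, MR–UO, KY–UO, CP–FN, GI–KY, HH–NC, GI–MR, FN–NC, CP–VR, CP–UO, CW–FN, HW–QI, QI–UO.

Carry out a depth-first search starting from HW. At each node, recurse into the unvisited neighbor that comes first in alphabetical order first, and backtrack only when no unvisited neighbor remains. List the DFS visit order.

HW, HH, NC, CP, FN, CW, KY, GI, MR, UO, QI, VR, CQ, SU

Visit HW
HW → HH
HH → NC
NC → CP
CP → FN
FN → CW
FN → KY
KY → GI
GI → MR
MR → UO
UO → QI
QI → VR
VR → CQ
VR → SU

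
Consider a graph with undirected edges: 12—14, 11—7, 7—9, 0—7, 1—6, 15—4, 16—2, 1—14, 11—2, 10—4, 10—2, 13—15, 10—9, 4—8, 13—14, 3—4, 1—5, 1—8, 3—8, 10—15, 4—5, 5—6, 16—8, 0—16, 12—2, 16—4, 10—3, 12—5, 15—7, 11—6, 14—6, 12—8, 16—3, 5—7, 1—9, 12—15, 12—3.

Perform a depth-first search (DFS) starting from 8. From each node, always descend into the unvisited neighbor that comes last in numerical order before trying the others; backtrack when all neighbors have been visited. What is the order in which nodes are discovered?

Visit 8
8 → 16
16 → 4
4 → 15
15 → 13
13 → 14
14 → 12
12 → 5
5 → 7
7 → 11
11 → 6
6 → 1
1 → 9
9 → 10
10 → 3
10 → 2
7 → 0

8 16 4 15 13 14 12 5 7 11 6 1 9 10 3 2 0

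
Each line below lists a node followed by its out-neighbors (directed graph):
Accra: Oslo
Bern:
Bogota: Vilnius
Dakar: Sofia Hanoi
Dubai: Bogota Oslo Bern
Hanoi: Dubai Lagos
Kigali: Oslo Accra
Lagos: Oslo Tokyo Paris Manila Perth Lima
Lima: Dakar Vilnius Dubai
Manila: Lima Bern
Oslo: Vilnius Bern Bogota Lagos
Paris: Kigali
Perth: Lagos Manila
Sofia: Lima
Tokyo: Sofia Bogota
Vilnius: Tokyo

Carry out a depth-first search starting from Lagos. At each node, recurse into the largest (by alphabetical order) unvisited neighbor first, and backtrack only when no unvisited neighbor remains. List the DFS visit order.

Lagos → Tokyo → Sofia → Lima → Vilnius → Dubai → Oslo → Bogota → Bern → Dakar → Hanoi → Perth → Manila → Paris → Kigali → Accra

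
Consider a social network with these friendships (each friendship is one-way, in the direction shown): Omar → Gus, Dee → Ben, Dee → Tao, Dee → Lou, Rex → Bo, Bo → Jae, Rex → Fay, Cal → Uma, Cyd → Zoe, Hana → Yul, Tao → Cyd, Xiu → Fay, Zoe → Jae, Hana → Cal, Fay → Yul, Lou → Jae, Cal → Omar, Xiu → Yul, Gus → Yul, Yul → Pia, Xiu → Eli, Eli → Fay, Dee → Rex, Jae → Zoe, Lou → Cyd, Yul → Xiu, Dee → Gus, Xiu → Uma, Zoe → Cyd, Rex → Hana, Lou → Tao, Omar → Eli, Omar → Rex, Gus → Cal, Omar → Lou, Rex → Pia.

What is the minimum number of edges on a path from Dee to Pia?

2

Level 0: Dee
Level 1: Ben, Gus, Lou, Rex, Tao
Level 2: Bo, Cal, Cyd, Fay, Hana, Jae, Pia, Yul
Level 3: Omar, Uma, Xiu, Zoe
Level 4: Eli
Pia first appears at level 2.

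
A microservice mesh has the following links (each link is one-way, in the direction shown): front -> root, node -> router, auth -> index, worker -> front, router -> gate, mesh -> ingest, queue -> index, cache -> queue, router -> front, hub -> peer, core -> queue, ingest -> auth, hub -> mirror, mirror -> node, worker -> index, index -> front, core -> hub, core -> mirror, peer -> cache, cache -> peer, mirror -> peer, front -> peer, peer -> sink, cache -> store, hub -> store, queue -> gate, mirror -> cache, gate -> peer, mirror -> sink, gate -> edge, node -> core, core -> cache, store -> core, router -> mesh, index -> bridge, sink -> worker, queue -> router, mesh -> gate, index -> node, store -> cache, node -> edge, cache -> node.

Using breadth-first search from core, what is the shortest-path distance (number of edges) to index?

2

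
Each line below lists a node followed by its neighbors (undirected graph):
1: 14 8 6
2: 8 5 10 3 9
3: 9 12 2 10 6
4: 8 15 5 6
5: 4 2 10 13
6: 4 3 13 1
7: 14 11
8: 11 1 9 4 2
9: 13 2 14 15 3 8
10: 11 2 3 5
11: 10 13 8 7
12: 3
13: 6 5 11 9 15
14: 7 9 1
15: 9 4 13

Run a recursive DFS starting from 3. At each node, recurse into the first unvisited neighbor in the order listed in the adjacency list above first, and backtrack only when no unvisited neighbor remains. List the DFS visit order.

3 → 9 → 13 → 6 → 4 → 8 → 11 → 10 → 2 → 5 → 7 → 14 → 1 → 15 → 12

Visit 3
3 → 9
9 → 13
13 → 6
6 → 4
4 → 8
8 → 11
11 → 10
10 → 2
2 → 5
11 → 7
7 → 14
14 → 1
4 → 15
3 → 12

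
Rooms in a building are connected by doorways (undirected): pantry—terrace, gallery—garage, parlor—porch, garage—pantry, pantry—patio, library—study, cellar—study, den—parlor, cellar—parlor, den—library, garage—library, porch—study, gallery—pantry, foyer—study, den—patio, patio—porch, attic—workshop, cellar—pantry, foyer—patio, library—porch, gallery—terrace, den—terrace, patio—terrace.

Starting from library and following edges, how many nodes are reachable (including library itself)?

BFS from library visits: library, study, porch, garage, den, foyer, cellar, patio, parlor, pantry, gallery, terrace
Reachable nodes: 12 of 14 total.

12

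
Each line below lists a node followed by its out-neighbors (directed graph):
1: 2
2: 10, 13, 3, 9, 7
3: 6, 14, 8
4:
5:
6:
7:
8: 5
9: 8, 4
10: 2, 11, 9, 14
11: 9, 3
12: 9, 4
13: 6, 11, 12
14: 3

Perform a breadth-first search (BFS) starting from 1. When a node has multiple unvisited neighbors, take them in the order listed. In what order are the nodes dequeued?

1 2 10 13 3 9 7 11 14 6 12 8 4 5

Visit 1; enqueue 2 → queue [2]
Visit 2; enqueue 10, 13, 3, 9, 7 → queue [10, 13, 3, 9, 7]
Visit 10; enqueue 11, 14 → queue [13, 3, 9, 7, 11, 14]
Visit 13; enqueue 6, 12 → queue [3, 9, 7, 11, 14, 6, 12]
Visit 3; enqueue 8 → queue [9, 7, 11, 14, 6, 12, 8]
Visit 9; enqueue 4 → queue [7, 11, 14, 6, 12, 8, 4]
Visit 7 → queue [11, 14, 6, 12, 8, 4]
Visit 11 → queue [14, 6, 12, 8, 4]
Visit 14 → queue [6, 12, 8, 4]
Visit 6 → queue [12, 8, 4]
Visit 12 → queue [8, 4]
Visit 8; enqueue 5 → queue [4, 5]
Visit 4 → queue [5]
Visit 5 → queue []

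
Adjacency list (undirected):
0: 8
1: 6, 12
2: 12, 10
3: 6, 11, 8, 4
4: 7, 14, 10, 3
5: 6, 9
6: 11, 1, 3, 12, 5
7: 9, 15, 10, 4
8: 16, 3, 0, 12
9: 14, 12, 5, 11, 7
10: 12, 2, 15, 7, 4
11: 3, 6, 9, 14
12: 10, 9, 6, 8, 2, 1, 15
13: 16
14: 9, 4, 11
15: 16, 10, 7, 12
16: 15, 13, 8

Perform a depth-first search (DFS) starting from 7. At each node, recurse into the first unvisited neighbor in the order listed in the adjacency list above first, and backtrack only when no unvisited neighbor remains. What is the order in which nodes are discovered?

Visit 7
7 → 9
9 → 14
14 → 4
4 → 10
10 → 12
12 → 6
6 → 11
11 → 3
3 → 8
8 → 16
16 → 15
16 → 13
8 → 0
6 → 1
6 → 5
12 → 2

7, 9, 14, 4, 10, 12, 6, 11, 3, 8, 16, 15, 13, 0, 1, 5, 2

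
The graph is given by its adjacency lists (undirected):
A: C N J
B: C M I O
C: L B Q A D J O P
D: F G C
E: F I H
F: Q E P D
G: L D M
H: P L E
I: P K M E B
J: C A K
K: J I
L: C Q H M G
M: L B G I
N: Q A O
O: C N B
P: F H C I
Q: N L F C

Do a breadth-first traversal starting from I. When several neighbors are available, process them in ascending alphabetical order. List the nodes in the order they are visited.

I, B, E, K, M, P, C, O, F, H, J, G, L, A, D, Q, N

Visit I; enqueue B, E, K, M, P → queue [B, E, K, M, P]
Visit B; enqueue C, O → queue [E, K, M, P, C, O]
Visit E; enqueue F, H → queue [K, M, P, C, O, F, H]
Visit K; enqueue J → queue [M, P, C, O, F, H, J]
Visit M; enqueue G, L → queue [P, C, O, F, H, J, G, L]
Visit P → queue [C, O, F, H, J, G, L]
Visit C; enqueue A, D, Q → queue [O, F, H, J, G, L, A, D, Q]
Visit O; enqueue N → queue [F, H, J, G, L, A, D, Q, N]
Visit F → queue [H, J, G, L, A, D, Q, N]
Visit H → queue [J, G, L, A, D, Q, N]
Visit J → queue [G, L, A, D, Q, N]
Visit G → queue [L, A, D, Q, N]
Visit L → queue [A, D, Q, N]
Visit A → queue [D, Q, N]
Visit D → queue [Q, N]
Visit Q → queue [N]
Visit N → queue []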